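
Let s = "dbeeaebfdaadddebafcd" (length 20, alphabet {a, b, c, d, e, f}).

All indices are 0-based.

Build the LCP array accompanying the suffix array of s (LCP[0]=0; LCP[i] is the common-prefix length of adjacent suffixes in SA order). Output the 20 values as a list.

[0, 1, 1, 1, 0, 1, 1, 0, 0, 1, 1, 1, 2, 1, 0, 1, 2, 1, 0, 1]

rank→(start, suffix):
  0 → (9, 'aadddebafcd')
  1 → (10, 'adddebafcd')
  2 → (4, 'aebfdaadddebafcd')
  3 → (16, 'afcd')
  4 → (15, 'bafcd')
  5 → (1, 'beeaebfdaadddebafcd')
  6 → (6, 'bfdaadddebafcd')
  7 → (18, 'cd')
  8 → (19, 'd')
  9 → (8, 'daadddebafcd')
  10 → (0, 'dbeeaebfdaadddebafcd')
  11 → (11, 'dddebafcd')
  12 → (12, 'ddebafcd')
  13 → (13, 'debafcd')
  14 → (3, 'eaebfdaadddebafcd')
  15 → (14, 'ebafcd')
  16 → (5, 'ebfdaadddebafcd')
  17 → (2, 'eeaebfdaadddebafcd')
  18 → (17, 'fcd')
  19 → (7, 'fdaadddebafcd')

SA = [9, 10, 4, 16, 15, 1, 6, 18, 19, 8, 0, 11, 12, 13, 3, 14, 5, 2, 17, 7]
i: (SA[i-1],SA[i]) lcp shared
  1: (9,10) 1 'a'
  2: (10,4) 1 'a'
  3: (4,16) 1 'a'
  4: (16,15) 0 ''
  5: (15,1) 1 'b'
  6: (1,6) 1 'b'
  7: (6,18) 0 ''
  8: (18,19) 0 ''
  9: (19,8) 1 'd'
  10: (8,0) 1 'd'
  11: (0,11) 1 'd'
  12: (11,12) 2 'dd'
  13: (12,13) 1 'd'
  14: (13,3) 0 ''
  15: (3,14) 1 'e'
  16: (14,5) 2 'eb'
  17: (5,2) 1 'e'
  18: (2,17) 0 ''
  19: (17,7) 1 'f'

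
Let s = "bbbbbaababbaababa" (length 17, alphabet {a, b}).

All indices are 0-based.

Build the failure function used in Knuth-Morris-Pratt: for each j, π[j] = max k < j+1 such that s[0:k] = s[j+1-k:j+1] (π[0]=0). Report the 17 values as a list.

π[0] = 0
j=1 s[j]='b': π[1]=1 (border 'b')
j=2 s[j]='b': π[2]=2 (border 'bb')
j=3 s[j]='b': π[3]=3 (border 'bbb')
j=4 s[j]='b': π[4]=4 (border 'bbbb')
j=5 s[j]='a': k: 4→3→2→1→0; π[5]=0 (border '')
j=6 s[j]='a': π[6]=0 (border '')
j=7 s[j]='b': π[7]=1 (border 'b')
j=8 s[j]='a': k: 1→0; π[8]=0 (border '')
j=9 s[j]='b': π[9]=1 (border 'b')
j=10 s[j]='b': π[10]=2 (border 'bb')
j=11 s[j]='a': k: 2→1→0; π[11]=0 (border '')
j=12 s[j]='a': π[12]=0 (border '')
j=13 s[j]='b': π[13]=1 (border 'b')
j=14 s[j]='a': k: 1→0; π[14]=0 (border '')
j=15 s[j]='b': π[15]=1 (border 'b')
j=16 s[j]='a': k: 1→0; π[16]=0 (border '')

[0, 1, 2, 3, 4, 0, 0, 1, 0, 1, 2, 0, 0, 1, 0, 1, 0]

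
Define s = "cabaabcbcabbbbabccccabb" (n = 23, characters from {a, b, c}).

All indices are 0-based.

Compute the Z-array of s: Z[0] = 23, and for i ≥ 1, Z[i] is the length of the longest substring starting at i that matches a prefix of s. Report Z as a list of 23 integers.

Z[0]=23
i=1: fresh scan; Z[1]=0
i=2: fresh scan; Z[2]=0
i=3: fresh scan; Z[3]=0
i=4: fresh scan; Z[4]=0
i=5: fresh scan; Z[5]=0
i=6: fresh scan; Z[6]=1 grow→box=[6,7)
i=7: fresh scan; Z[7]=0
i=8: fresh scan; Z[8]=3 grow→box=[8,11)
i=9: min(r-i=2, Z[1]=0)=0; Z[9]=0
i=10: min(r-i=1, Z[2]=0)=0; Z[10]=0
i=11: fresh scan; Z[11]=0
i=12: fresh scan; Z[12]=0
i=13: fresh scan; Z[13]=0
i=14: fresh scan; Z[14]=0
i=15: fresh scan; Z[15]=0
i=16: fresh scan; Z[16]=1 grow→box=[16,17)
i=17: fresh scan; Z[17]=1 grow→box=[17,18)
i=18: fresh scan; Z[18]=1 grow→box=[18,19)
i=19: fresh scan; Z[19]=3 grow→box=[19,22)
i=20: min(r-i=2, Z[1]=0)=0; Z[20]=0
i=21: min(r-i=1, Z[2]=0)=0; Z[21]=0
i=22: fresh scan; Z[22]=0

[23, 0, 0, 0, 0, 0, 1, 0, 3, 0, 0, 0, 0, 0, 0, 0, 1, 1, 1, 3, 0, 0, 0]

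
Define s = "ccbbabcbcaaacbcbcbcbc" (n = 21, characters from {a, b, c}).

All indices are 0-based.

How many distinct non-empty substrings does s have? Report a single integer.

184

sorted suffixes:
  #0 SA[0]=9  'aaacbcbcbcbc'
  #1 SA[1]=10  'aacbcbcbcbc'
  #2 SA[2]=4  'abcbcaaacbcbcbcbc'
  #3 SA[3]=11  'acbcbcbcbc'
  #4 SA[4]=3  'babcbcaaacbcbcbcbc'
  #5 SA[5]=2  'bbabcbcaaacbcbcbcbc'
  #6 SA[6]=19  'bc'
  #7 SA[7]=7  'bcaaacbcbcbcbc'
  #8 SA[8]=17  'bcbc'
  #9 SA[9]=5  'bcbcaaacbcbcbcbc'
  #10 SA[10]=15  'bcbcbc'
  #11 SA[11]=13  'bcbcbcbc'
  #12 SA[12]=20  'c'
  #13 SA[13]=8  'caaacbcbcbcbc'
  #14 SA[14]=1  'cbbabcbcaaacbcbcbcbc'
  #15 SA[15]=18  'cbc'
  #16 SA[16]=6  'cbcaaacbcbcbcbc'
  #17 SA[17]=16  'cbcbc'
  #18 SA[18]=14  'cbcbcbc'
  #19 SA[19]=12  'cbcbcbcbc'
  #20 SA[20]=0  'ccbbabcbcaaacbcbcbcbc'

SA = [9, 10, 4, 11, 3, 2, 19, 7, 17, 5, 15, 13, 20, 8, 1, 18, 6, 16, 14, 12, 0]
i: (SA[i-1],SA[i]) lcp shared
  1: (9,10) 2 'aa'
  2: (10,4) 1 'a'
  3: (4,11) 1 'a'
  4: (11,3) 0 ''
  5: (3,2) 1 'b'
  6: (2,19) 1 'b'
  7: (19,7) 2 'bc'
  8: (7,17) 2 'bc'
  9: (17,5) 4 'bcbc'
  10: (5,15) 4 'bcbc'
  11: (15,13) 6 'bcbcbc'
  12: (13,20) 0 ''
  13: (20,8) 1 'c'
  14: (8,1) 1 'c'
  15: (1,18) 2 'cb'
  16: (18,6) 3 'cbc'
  17: (6,16) 3 'cbc'
  18: (16,14) 5 'cbcbc'
  19: (14,12) 7 'cbcbcbc'
  20: (12,0) 1 'c'

n(n+1)/2 = 21·22/2 = 231
Σ LCP = 0 + 2 + 1 + 1 + 0 + 1 + 1 + 2 + 2 + 4 + 4 + 6 + 0 + 1 + 1 + 2 + 3 + 3 + 5 + 7 + 1 = 47
distinct = 231 − 47 = 184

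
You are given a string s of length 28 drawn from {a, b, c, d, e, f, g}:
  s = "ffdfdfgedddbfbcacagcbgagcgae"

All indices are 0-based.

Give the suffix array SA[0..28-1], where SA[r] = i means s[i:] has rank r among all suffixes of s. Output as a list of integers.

rank | idx | suffix
   0 |  15 | acagcbgagcgae
   1 |  26 | ae
   2 |  17 | agcbgagcgae
   3 |  22 | agcgae
   4 |  13 | bcacagcbgagcgae
   5 |  11 | bfbcacagcbgagcgae
   6 |  20 | bgagcgae
   7 |  14 | cacagcbgagcgae
   8 |  16 | cagcbgagcgae
   9 |  19 | cbgagcgae
  10 |  24 | cgae
  11 |  10 | dbfbcacagcbgagcgae
  12 |   9 | ddbfbcacagcbgagcgae
  13 |   8 | dddbfbcacagcbgagcgae
  14 |   2 | dfdfgedddbfbcacagcbgagcgae
  15 |   4 | dfgedddbfbcacagcbgagcgae
  16 |  27 | e
  17 |   7 | edddbfbcacagcbgagcgae
  18 |  12 | fbcacagcbgagcgae
  19 |   1 | fdfdfgedddbfbcacagcbgagcgae
  20 |   3 | fdfgedddbfbcacagcbgagcgae
  21 |   0 | ffdfdfgedddbfbcacagcbgagcgae
  22 |   5 | fgedddbfbcacagcbgagcgae
  23 |  25 | gae
  24 |  21 | gagcgae
  25 |  18 | gcbgagcgae
  26 |  23 | gcgae
  27 |   6 | gedddbfbcacagcbgagcgae

[15, 26, 17, 22, 13, 11, 20, 14, 16, 19, 24, 10, 9, 8, 2, 4, 27, 7, 12, 1, 3, 0, 5, 25, 21, 18, 23, 6]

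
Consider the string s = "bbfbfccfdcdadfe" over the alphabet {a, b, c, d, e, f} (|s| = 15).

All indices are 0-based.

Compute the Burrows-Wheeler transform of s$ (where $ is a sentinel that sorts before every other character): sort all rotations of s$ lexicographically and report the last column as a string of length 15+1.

rank  rotation          last
    0  $bbfbfccfdcdadfe  e
    1  adfe$bbfbfccfdcd  d
    2  bbfbfccfdcdadfe$  $
    3  bfbfccfdcdadfe$b  b
    4  bfccfdcdadfe$bbf  f
    5  ccfdcdadfe$bbfbf  f
    6  cdadfe$bbfbfccfd  d
    7  cfdcdadfe$bbfbfc  c
    8  dadfe$bbfbfccfdc  c
    9  dcdadfe$bbfbfccf  f
   10  dfe$bbfbfccfdcda  a
   11  e$bbfbfccfdcdadf  f
   12  fbfccfdcdadfe$bb  b
   13  fccfdcdadfe$bbfb  b
   14  fdcdadfe$bbfbfcc  c
   15  fe$bbfbfccfdcdad  d

ed$bffdccfafbbcd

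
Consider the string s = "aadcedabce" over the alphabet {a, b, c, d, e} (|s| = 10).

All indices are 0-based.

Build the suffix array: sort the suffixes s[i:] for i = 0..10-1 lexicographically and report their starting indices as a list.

[0, 6, 1, 7, 8, 3, 5, 2, 9, 4]

rank→(start, suffix):
  0 → (0, 'aadcedabce')
  1 → (6, 'abce')
  2 → (1, 'adcedabce')
  3 → (7, 'bce')
  4 → (8, 'ce')
  5 → (3, 'cedabce')
  6 → (5, 'dabce')
  7 → (2, 'dcedabce')
  8 → (9, 'e')
  9 → (4, 'edabce')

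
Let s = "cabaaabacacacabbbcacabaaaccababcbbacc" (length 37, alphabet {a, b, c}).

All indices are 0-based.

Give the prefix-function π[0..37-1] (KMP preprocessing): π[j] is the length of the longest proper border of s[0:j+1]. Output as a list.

π[0] = 0
j=1 s[j]='a': π[1]=0 (border '')
j=2 s[j]='b': π[2]=0 (border '')
j=3 s[j]='a': π[3]=0 (border '')
j=4 s[j]='a': π[4]=0 (border '')
j=5 s[j]='a': π[5]=0 (border '')
j=6 s[j]='b': π[6]=0 (border '')
j=7 s[j]='a': π[7]=0 (border '')
j=8 s[j]='c': π[8]=1 (border 'c')
j=9 s[j]='a': π[9]=2 (border 'ca')
j=10 s[j]='c': k: 2→0; π[10]=1 (border 'c')
j=11 s[j]='a': π[11]=2 (border 'ca')
j=12 s[j]='c': k: 2→0; π[12]=1 (border 'c')
j=13 s[j]='a': π[13]=2 (border 'ca')
j=14 s[j]='b': π[14]=3 (border 'cab')
j=15 s[j]='b': k: 3→0; π[15]=0 (border '')
j=16 s[j]='b': π[16]=0 (border '')
j=17 s[j]='c': π[17]=1 (border 'c')
j=18 s[j]='a': π[18]=2 (border 'ca')
j=19 s[j]='c': k: 2→0; π[19]=1 (border 'c')
j=20 s[j]='a': π[20]=2 (border 'ca')
j=21 s[j]='b': π[21]=3 (border 'cab')
j=22 s[j]='a': π[22]=4 (border 'caba')
j=23 s[j]='a': π[23]=5 (border 'cabaa')
j=24 s[j]='a': π[24]=6 (border 'cabaaa')
j=25 s[j]='c': k: 6→0; π[25]=1 (border 'c')
j=26 s[j]='c': k: 1→0; π[26]=1 (border 'c')
j=27 s[j]='a': π[27]=2 (border 'ca')
j=28 s[j]='b': π[28]=3 (border 'cab')
j=29 s[j]='a': π[29]=4 (border 'caba')
j=30 s[j]='b': k: 4→0; π[30]=0 (border '')
j=31 s[j]='c': π[31]=1 (border 'c')
j=32 s[j]='b': k: 1→0; π[32]=0 (border '')
j=33 s[j]='b': π[33]=0 (border '')
j=34 s[j]='a': π[34]=0 (border '')
j=35 s[j]='c': π[35]=1 (border 'c')
j=36 s[j]='c': k: 1→0; π[36]=1 (border 'c')

[0, 0, 0, 0, 0, 0, 0, 0, 1, 2, 1, 2, 1, 2, 3, 0, 0, 1, 2, 1, 2, 3, 4, 5, 6, 1, 1, 2, 3, 4, 0, 1, 0, 0, 0, 1, 1]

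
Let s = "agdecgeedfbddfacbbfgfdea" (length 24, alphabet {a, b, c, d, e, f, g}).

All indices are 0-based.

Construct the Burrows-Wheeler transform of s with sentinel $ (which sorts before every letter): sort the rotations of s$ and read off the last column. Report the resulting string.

rank  rotation                   last
    0  $agdecgeedfbddfacbbfgfdea  a
    1  a$agdecgeedfbddfacbbfgfde  e
    2  acbbfgfdea$agdecgeedfbddf  f
    3  agdecgeedfbddfacbbfgfdea$  $
    4  bbfgfdea$agdecgeedfbddfac  c
    5  bddfacbbfgfdea$agdecgeedf  f
    6  bfgfdea$agdecgeedfbddfacb  b
    7  cbbfgfdea$agdecgeedfbddfa  a
    8  cgeedfbddfacbbfgfdea$agde  e
    9  ddfacbbfgfdea$agdecgeedfb  b
   10  dea$agdecgeedfbddfacbbfgf  f
   11  decgeedfbddfacbbfgfdea$ag  g
   12  dfacbbfgfdea$agdecgeedfbd  d
   13  dfbddfacbbfgfdea$agdecgee  e
   14  ea$agdecgeedfbddfacbbfgfd  d
   15  ecgeedfbddfacbbfgfdea$agd  d
   16  edfbddfacbbfgfdea$agdecge  e
   17  eedfbddfacbbfgfdea$agdecg  g
   18  facbbfgfdea$agdecgeedfbdd  d
   19  fbddfacbbfgfdea$agdecgeed  d
   20  fdea$agdecgeedfbddfacbbfg  g
   21  fgfdea$agdecgeedfbddfacbb  b
   22  gdecgeedfbddfacbbfgfdea$a  a
   23  geedfbddfacbbfgfdea$agdec  c
   24  gfdea$agdecgeedfbddfacbbf  f

aef$cfbaebfgdeddegddgbacf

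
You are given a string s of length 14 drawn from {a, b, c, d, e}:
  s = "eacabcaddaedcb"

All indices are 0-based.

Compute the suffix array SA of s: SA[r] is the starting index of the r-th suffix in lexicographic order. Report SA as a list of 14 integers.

rank→(start, suffix):
  0 → (3, 'abcaddaedcb')
  1 → (1, 'acabcaddaedcb')
  2 → (6, 'addaedcb')
  3 → (9, 'aedcb')
  4 → (13, 'b')
  5 → (4, 'bcaddaedcb')
  6 → (2, 'cabcaddaedcb')
  7 → (5, 'caddaedcb')
  8 → (12, 'cb')
  9 → (8, 'daedcb')
  10 → (11, 'dcb')
  11 → (7, 'ddaedcb')
  12 → (0, 'eacabcaddaedcb')
  13 → (10, 'edcb')

[3, 1, 6, 9, 13, 4, 2, 5, 12, 8, 11, 7, 0, 10]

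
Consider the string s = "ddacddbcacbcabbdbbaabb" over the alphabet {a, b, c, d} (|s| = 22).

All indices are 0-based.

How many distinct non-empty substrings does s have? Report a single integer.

sorted suffixes:
  #0 SA[0]=18  'aabb'
  #1 SA[1]=19  'abb'
  #2 SA[2]=12  'abbdbbaabb'
  #3 SA[3]=8  'acbcabbdbbaabb'
  #4 SA[4]=2  'acddbcacbcabbdbbaabb'
  #5 SA[5]=21  'b'
  #6 SA[6]=17  'baabb'
  #7 SA[7]=20  'bb'
  #8 SA[8]=16  'bbaabb'
  #9 SA[9]=13  'bbdbbaabb'
  #10 SA[10]=10  'bcabbdbbaabb'
  #11 SA[11]=6  'bcacbcabbdbbaabb'
  #12 SA[12]=14  'bdbbaabb'
  #13 SA[13]=11  'cabbdbbaabb'
  #14 SA[14]=7  'cacbcabbdbbaabb'
  #15 SA[15]=9  'cbcabbdbbaabb'
  #16 SA[16]=3  'cddbcacbcabbdbbaabb'
  #17 SA[17]=1  'dacddbcacbcabbdbbaabb'
  #18 SA[18]=15  'dbbaabb'
  #19 SA[19]=5  'dbcacbcabbdbbaabb'
  #20 SA[20]=0  'ddacddbcacbcabbdbbaabb'
  #21 SA[21]=4  'ddbcacbcabbdbbaabb'

SA = [18, 19, 12, 8, 2, 21, 17, 20, 16, 13, 10, 6, 14, 11, 7, 9, 3, 1, 15, 5, 0, 4]
rank  pair      lcp
   1  s[18:],s[19:]  1  'a'
   2  s[19:],s[12:]  3  'abb'
   3  s[12:],s[8:]  1  'a'
   4  s[8:],s[2:]  2  'ac'
   5  s[2:],s[21:]  0  ''
   6  s[21:],s[17:]  1  'b'
   7  s[17:],s[20:]  1  'b'
   8  s[20:],s[16:]  2  'bb'
   9  s[16:],s[13:]  2  'bb'
  10  s[13:],s[10:]  1  'b'
  11  s[10:],s[6:]  3  'bca'
  12  s[6:],s[14:]  1  'b'
  13  s[14:],s[11:]  0  ''
  14  s[11:],s[7:]  2  'ca'
  15  s[7:],s[9:]  1  'c'
  16  s[9:],s[3:]  1  'c'
  17  s[3:],s[1:]  0  ''
  18  s[1:],s[15:]  1  'd'
  19  s[15:],s[5:]  2  'db'
  20  s[5:],s[0:]  1  'd'
  21  s[0:],s[4:]  2  'dd'

n(n+1)/2 = 22·23/2 = 253
Σ LCP = 0 + 1 + 3 + 1 + 2 + 0 + 1 + 1 + 2 + 2 + 1 + 3 + 1 + 0 + 2 + 1 + 1 + 0 + 1 + 2 + 1 + 2 = 28
distinct = 253 − 28 = 225

225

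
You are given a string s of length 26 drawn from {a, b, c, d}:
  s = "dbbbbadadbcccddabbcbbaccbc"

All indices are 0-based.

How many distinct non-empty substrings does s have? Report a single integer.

314

rank→(start, suffix):
  0 → (15, 'abbcbbaccbc')
  1 → (21, 'accbc')
  2 → (5, 'adadbcccddabbcbbaccbc')
  3 → (7, 'adbcccddabbcbbaccbc')
  4 → (20, 'baccbc')
  5 → (4, 'badadbcccddabbcbbaccbc')
  6 → (19, 'bbaccbc')
  7 → (3, 'bbadadbcccddabbcbbaccbc')
  8 → (2, 'bbbadadbcccddabbcbbaccbc')
  9 → (1, 'bbbbadadbcccddabbcbbaccbc')
  10 → (16, 'bbcbbaccbc')
  11 → (24, 'bc')
  12 → (17, 'bcbbaccbc')
  13 → (9, 'bcccddabbcbbaccbc')
  14 → (25, 'c')
  15 → (18, 'cbbaccbc')
  16 → (23, 'cbc')
  17 → (22, 'ccbc')
  18 → (10, 'cccddabbcbbaccbc')
  19 → (11, 'ccddabbcbbaccbc')
  20 → (12, 'cddabbcbbaccbc')
  21 → (14, 'dabbcbbaccbc')
  22 → (6, 'dadbcccddabbcbbaccbc')
  23 → (0, 'dbbbbadadbcccddabbcbbaccbc')
  24 → (8, 'dbcccddabbcbbaccbc')
  25 → (13, 'ddabbcbbaccbc')

SA = [15, 21, 5, 7, 20, 4, 19, 3, 2, 1, 16, 24, 17, 9, 25, 18, 23, 22, 10, 11, 12, 14, 6, 0, 8, 13]
rank  pair      lcp
   1  s[15:],s[21:]  1  'a'
   2  s[21:],s[5:]  1  'a'
   3  s[5:],s[7:]  2  'ad'
   4  s[7:],s[20:]  0  ''
   5  s[20:],s[4:]  2  'ba'
   6  s[4:],s[19:]  1  'b'
   7  s[19:],s[3:]  3  'bba'
   8  s[3:],s[2:]  2  'bb'
   9  s[2:],s[1:]  3  'bbb'
  10  s[1:],s[16:]  2  'bb'
  11  s[16:],s[24:]  1  'b'
  12  s[24:],s[17:]  2  'bc'
  13  s[17:],s[9:]  2  'bc'
  14  s[9:],s[25:]  0  ''
  15  s[25:],s[18:]  1  'c'
  16  s[18:],s[23:]  2  'cb'
  17  s[23:],s[22:]  1  'c'
  18  s[22:],s[10:]  2  'cc'
  19  s[10:],s[11:]  2  'cc'
  20  s[11:],s[12:]  1  'c'
  21  s[12:],s[14:]  0  ''
  22  s[14:],s[6:]  2  'da'
  23  s[6:],s[0:]  1  'd'
  24  s[0:],s[8:]  2  'db'
  25  s[8:],s[13:]  1  'd'

n(n+1)/2 = 26·27/2 = 351
Σ LCP = 0 + 1 + 1 + 2 + 0 + 2 + 1 + 3 + 2 + 3 + 2 + 1 + 2 + 2 + 0 + 1 + 2 + 1 + 2 + 2 + 1 + 0 + 2 + 1 + 2 + 1 = 37
distinct = 351 − 37 = 314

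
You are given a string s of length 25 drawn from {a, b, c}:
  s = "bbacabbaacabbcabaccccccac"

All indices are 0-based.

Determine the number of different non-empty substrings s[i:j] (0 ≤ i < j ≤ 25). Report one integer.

272

rank | idx | suffix
   0 |   7 | aacabbcabaccccccac
   1 |  14 | abaccccccac
   2 |   4 | abbaacabbcabaccccccac
   3 |  10 | abbcabaccccccac
   4 |  23 | ac
   5 |   2 | acabbaacabbcabaccccccac
   6 |   8 | acabbcabaccccccac
   7 |  16 | accccccac
   8 |   6 | baacabbcabaccccccac
   9 |   1 | bacabbaacabbcabaccccccac
  10 |  15 | baccccccac
  11 |   5 | bbaacabbcabaccccccac
  12 |   0 | bbacabbaacabbcabaccccccac
  13 |  11 | bbcabaccccccac
  14 |  12 | bcabaccccccac
  15 |  24 | c
  16 |  13 | cabaccccccac
  17 |   3 | cabbaacabbcabaccccccac
  18 |   9 | cabbcabaccccccac
  19 |  22 | cac
  20 |  21 | ccac
  21 |  20 | cccac
  22 |  19 | ccccac
  23 |  18 | cccccac
  24 |  17 | ccccccac

SA = [7, 14, 4, 10, 23, 2, 8, 16, 6, 1, 15, 5, 0, 11, 12, 24, 13, 3, 9, 22, 21, 20, 19, 18, 17]
[i] adj suffixes → lcp
  [1] 7/14 → 1 ('a')
  [2] 14/4 → 2 ('ab')
  [3] 4/10 → 3 ('abb')
  [4] 10/23 → 1 ('a')
  [5] 23/2 → 2 ('ac')
  [6] 2/8 → 5 ('acabb')
  [7] 8/16 → 2 ('ac')
  [8] 16/6 → 0 ('')
  [9] 6/1 → 2 ('ba')
  [10] 1/15 → 3 ('bac')
  [11] 15/5 → 1 ('b')
  [12] 5/0 → 3 ('bba')
  [13] 0/11 → 2 ('bb')
  [14] 11/12 → 1 ('b')
  [15] 12/24 → 0 ('')
  [16] 24/13 → 1 ('c')
  [17] 13/3 → 3 ('cab')
  [18] 3/9 → 4 ('cabb')
  [19] 9/22 → 2 ('ca')
  [20] 22/21 → 1 ('c')
  [21] 21/20 → 2 ('cc')
  [22] 20/19 → 3 ('ccc')
  [23] 19/18 → 4 ('cccc')
  [24] 18/17 → 5 ('ccccc')

n(n+1)/2 = 25·26/2 = 325
Σ LCP = 0 + 1 + 2 + 3 + 1 + 2 + 5 + 2 + 0 + 2 + 3 + 1 + 3 + 2 + 1 + 0 + 1 + 3 + 4 + 2 + 1 + 2 + 3 + 4 + 5 = 53
distinct = 325 − 53 = 272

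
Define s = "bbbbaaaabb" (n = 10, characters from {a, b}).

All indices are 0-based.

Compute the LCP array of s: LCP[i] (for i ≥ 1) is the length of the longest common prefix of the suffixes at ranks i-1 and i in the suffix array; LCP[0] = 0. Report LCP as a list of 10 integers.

[0, 3, 2, 1, 0, 1, 1, 2, 2, 3]

sorted suffixes:
  #0 SA[0]=4  'aaaabb'
  #1 SA[1]=5  'aaabb'
  #2 SA[2]=6  'aabb'
  #3 SA[3]=7  'abb'
  #4 SA[4]=9  'b'
  #5 SA[5]=3  'baaaabb'
  #6 SA[6]=8  'bb'
  #7 SA[7]=2  'bbaaaabb'
  #8 SA[8]=1  'bbbaaaabb'
  #9 SA[9]=0  'bbbbaaaabb'

SA = [4, 5, 6, 7, 9, 3, 8, 2, 1, 0]
i: (SA[i-1],SA[i]) lcp shared
  1: (4,5) 3 'aaa'
  2: (5,6) 2 'aa'
  3: (6,7) 1 'a'
  4: (7,9) 0 ''
  5: (9,3) 1 'b'
  6: (3,8) 1 'b'
  7: (8,2) 2 'bb'
  8: (2,1) 2 'bb'
  9: (1,0) 3 'bbb'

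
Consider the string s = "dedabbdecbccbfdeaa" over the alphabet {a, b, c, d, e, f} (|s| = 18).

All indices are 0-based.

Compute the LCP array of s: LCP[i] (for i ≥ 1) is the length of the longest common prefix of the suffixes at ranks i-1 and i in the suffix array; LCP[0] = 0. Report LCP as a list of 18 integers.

[0, 1, 1, 0, 1, 1, 1, 0, 2, 1, 0, 1, 2, 2, 0, 1, 1, 0]

rank | idx | suffix
   0 |  17 | a
   1 |  16 | aa
   2 |   3 | abbdecbccbfdeaa
   3 |   4 | bbdecbccbfdeaa
   4 |   9 | bccbfdeaa
   5 |   5 | bdecbccbfdeaa
   6 |  12 | bfdeaa
   7 |   8 | cbccbfdeaa
   8 |  11 | cbfdeaa
   9 |  10 | ccbfdeaa
  10 |   2 | dabbdecbccbfdeaa
  11 |  14 | deaa
  12 |   6 | decbccbfdeaa
  13 |   0 | dedabbdecbccbfdeaa
  14 |  15 | eaa
  15 |   7 | ecbccbfdeaa
  16 |   1 | edabbdecbccbfdeaa
  17 |  13 | fdeaa

SA = [17, 16, 3, 4, 9, 5, 12, 8, 11, 10, 2, 14, 6, 0, 15, 7, 1, 13]
i: (SA[i-1],SA[i]) lcp shared
  1: (17,16) 1 'a'
  2: (16,3) 1 'a'
  3: (3,4) 0 ''
  4: (4,9) 1 'b'
  5: (9,5) 1 'b'
  6: (5,12) 1 'b'
  7: (12,8) 0 ''
  8: (8,11) 2 'cb'
  9: (11,10) 1 'c'
  10: (10,2) 0 ''
  11: (2,14) 1 'd'
  12: (14,6) 2 'de'
  13: (6,0) 2 'de'
  14: (0,15) 0 ''
  15: (15,7) 1 'e'
  16: (7,1) 1 'e'
  17: (1,13) 0 ''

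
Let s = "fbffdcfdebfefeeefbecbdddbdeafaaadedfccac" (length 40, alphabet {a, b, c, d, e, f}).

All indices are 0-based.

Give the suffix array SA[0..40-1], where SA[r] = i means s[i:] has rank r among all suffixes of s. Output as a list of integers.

rank→(start, suffix):
  0 → (29, 'aaadedfccac')
  1 → (30, 'aadedfccac')
  2 → (38, 'ac')
  3 → (31, 'adedfccac')
  4 → (27, 'afaaadedfccac')
  5 → (20, 'bdddbdeafaaadedfccac')
  6 → (24, 'bdeafaaadedfccac')
  7 → (17, 'becbdddbdeafaaadedfccac')
  8 → (9, 'bfefeeefbecbdddbdeafaaadedfccac')
  9 → (1, 'bffdcfdebfefeeefbecbdddbdeafaaadedfccac')
  10 → (39, 'c')
  11 → (37, 'cac')
  12 → (19, 'cbdddbdeafaaadedfccac')
  13 → (36, 'ccac')
  14 → (5, 'cfdebfefeeefbecbdddbdeafaaadedfccac')
  15 → (23, 'dbdeafaaadedfccac')
  16 → (4, 'dcfdebfefeeefbecbdddbdeafaaadedfccac')
  17 → (22, 'ddbdeafaaadedfccac')
  18 → (21, 'dddbdeafaaadedfccac')
  19 → (25, 'deafaaadedfccac')
  20 → (7, 'debfefeeefbecbdddbdeafaaadedfccac')
  21 → (32, 'dedfccac')
  22 → (34, 'dfccac')
  23 → (26, 'eafaaadedfccac')
  24 → (8, 'ebfefeeefbecbdddbdeafaaadedfccac')
  25 → (18, 'ecbdddbdeafaaadedfccac')
  26 → (33, 'edfccac')
  27 → (13, 'eeefbecbdddbdeafaaadedfccac')
  28 → (14, 'eefbecbdddbdeafaaadedfccac')
  29 → (15, 'efbecbdddbdeafaaadedfccac')
  30 → (11, 'efeeefbecbdddbdeafaaadedfccac')
  31 → (28, 'faaadedfccac')
  32 → (16, 'fbecbdddbdeafaaadedfccac')
  33 → (0, 'fbffdcfdebfefeeefbecbdddbdeafaaadedfccac')
  34 → (35, 'fccac')
  35 → (3, 'fdcfdebfefeeefbecbdddbdeafaaadedfccac')
  36 → (6, 'fdebfefeeefbecbdddbdeafaaadedfccac')
  37 → (12, 'feeefbecbdddbdeafaaadedfccac')
  38 → (10, 'fefeeefbecbdddbdeafaaadedfccac')
  39 → (2, 'ffdcfdebfefeeefbecbdddbdeafaaadedfccac')

[29, 30, 38, 31, 27, 20, 24, 17, 9, 1, 39, 37, 19, 36, 5, 23, 4, 22, 21, 25, 7, 32, 34, 26, 8, 18, 33, 13, 14, 15, 11, 28, 16, 0, 35, 3, 6, 12, 10, 2]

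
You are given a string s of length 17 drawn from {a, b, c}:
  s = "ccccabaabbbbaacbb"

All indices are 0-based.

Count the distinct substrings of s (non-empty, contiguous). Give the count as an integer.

128

rank→(start, suffix):
  0 → (6, 'aabbbbaacbb')
  1 → (12, 'aacbb')
  2 → (4, 'abaabbbbaacbb')
  3 → (7, 'abbbbaacbb')
  4 → (13, 'acbb')
  5 → (16, 'b')
  6 → (5, 'baabbbbaacbb')
  7 → (11, 'baacbb')
  8 → (15, 'bb')
  9 → (10, 'bbaacbb')
  10 → (9, 'bbbaacbb')
  11 → (8, 'bbbbaacbb')
  12 → (3, 'cabaabbbbaacbb')
  13 → (14, 'cbb')
  14 → (2, 'ccabaabbbbaacbb')
  15 → (1, 'cccabaabbbbaacbb')
  16 → (0, 'ccccabaabbbbaacbb')

SA = [6, 12, 4, 7, 13, 16, 5, 11, 15, 10, 9, 8, 3, 14, 2, 1, 0]
rank  pair      lcp
   1  s[6:],s[12:]  2  'aa'
   2  s[12:],s[4:]  1  'a'
   3  s[4:],s[7:]  2  'ab'
   4  s[7:],s[13:]  1  'a'
   5  s[13:],s[16:]  0  ''
   6  s[16:],s[5:]  1  'b'
   7  s[5:],s[11:]  3  'baa'
   8  s[11:],s[15:]  1  'b'
   9  s[15:],s[10:]  2  'bb'
  10  s[10:],s[9:]  2  'bb'
  11  s[9:],s[8:]  3  'bbb'
  12  s[8:],s[3:]  0  ''
  13  s[3:],s[14:]  1  'c'
  14  s[14:],s[2:]  1  'c'
  15  s[2:],s[1:]  2  'cc'
  16  s[1:],s[0:]  3  'ccc'

n(n+1)/2 = 17·18/2 = 153
Σ LCP = 0 + 2 + 1 + 2 + 1 + 0 + 1 + 3 + 1 + 2 + 2 + 3 + 0 + 1 + 1 + 2 + 3 = 25
distinct = 153 − 25 = 128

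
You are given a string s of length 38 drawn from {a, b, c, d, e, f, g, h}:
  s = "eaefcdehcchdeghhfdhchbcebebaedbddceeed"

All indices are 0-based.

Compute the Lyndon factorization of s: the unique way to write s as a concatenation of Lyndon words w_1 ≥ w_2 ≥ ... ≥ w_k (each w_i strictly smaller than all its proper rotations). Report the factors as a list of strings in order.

emit factor 1: 'e' (i=0, period=1)
emit factor 2: 'aefcdehcchdeghhfdhchbcebeb' (i=1, period=26)
emit factor 3: 'aedbddceeed' (i=27, period=11)

["e", "aefcdehcchdeghhfdhchbcebeb", "aedbddceeed"]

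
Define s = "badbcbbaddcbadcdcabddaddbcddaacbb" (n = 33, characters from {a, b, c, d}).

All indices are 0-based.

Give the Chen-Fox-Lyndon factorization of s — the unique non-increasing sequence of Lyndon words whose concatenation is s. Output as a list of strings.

emit factor 1: 'b' (i=0, period=1)
emit factor 2: 'adbcbbaddcbadcdc' (i=1, period=16)
emit factor 3: 'abddaddbcdd' (i=17, period=11)
emit factor 4: 'aacbb' (i=28, period=5)

["b", "adbcbbaddcbadcdc", "abddaddbcdd", "aacbb"]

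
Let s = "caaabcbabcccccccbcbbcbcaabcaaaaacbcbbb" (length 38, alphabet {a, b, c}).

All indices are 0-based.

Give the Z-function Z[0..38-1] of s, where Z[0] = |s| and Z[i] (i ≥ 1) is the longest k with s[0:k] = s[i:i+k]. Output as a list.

Z[0]=38
i=1: outside box; Z[1]=0
i=2: outside box; Z[2]=0
i=3: outside box; Z[3]=0
i=4: outside box; Z[4]=0
i=5: outside box; Z[5]=1 grow→box=[5,6)
i=6: outside box; Z[6]=0
i=7: outside box; Z[7]=0
i=8: outside box; Z[8]=0
i=9: outside box; Z[9]=1 grow→box=[9,10)
i=10: outside box; Z[10]=1 grow→box=[10,11)
i=11: outside box; Z[11]=1 grow→box=[11,12)
i=12: outside box; Z[12]=1 grow→box=[12,13)
i=13: outside box; Z[13]=1 grow→box=[13,14)
i=14: outside box; Z[14]=1 grow→box=[14,15)
i=15: outside box; Z[15]=1 grow→box=[15,16)
i=16: outside box; Z[16]=0
i=17: outside box; Z[17]=1 grow→box=[17,18)
i=18: outside box; Z[18]=0
i=19: outside box; Z[19]=0
i=20: outside box; Z[20]=1 grow→box=[20,21)
i=21: outside box; Z[21]=0
i=22: outside box; Z[22]=3 grow→box=[22,25)
i=23: min(r-i=2, Z[1]=0)=0; Z[23]=0
i=24: min(r-i=1, Z[2]=0)=0; Z[24]=0
i=25: outside box; Z[25]=0
i=26: outside box; Z[26]=4 grow→box=[26,30)
i=27: min(r-i=3, Z[1]=0)=0; Z[27]=0
i=28: min(r-i=2, Z[2]=0)=0; Z[28]=0
i=29: min(r-i=1, Z[3]=0)=0; Z[29]=0
i=30: outside box; Z[30]=0
i=31: outside box; Z[31]=0
i=32: outside box; Z[32]=1 grow→box=[32,33)
i=33: outside box; Z[33]=0
i=34: outside box; Z[34]=1 grow→box=[34,35)
i=35: outside box; Z[35]=0
i=36: outside box; Z[36]=0
i=37: outside box; Z[37]=0

[38, 0, 0, 0, 0, 1, 0, 0, 0, 1, 1, 1, 1, 1, 1, 1, 0, 1, 0, 0, 1, 0, 3, 0, 0, 0, 4, 0, 0, 0, 0, 0, 1, 0, 1, 0, 0, 0]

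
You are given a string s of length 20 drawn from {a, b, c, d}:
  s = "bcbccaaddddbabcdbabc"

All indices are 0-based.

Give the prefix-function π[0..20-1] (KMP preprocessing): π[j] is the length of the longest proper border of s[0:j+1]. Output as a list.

π[0] = 0
j=1 s[j]='c': π[1]=0 (border '')
j=2 s[j]='b': π[2]=1 (border 'b')
j=3 s[j]='c': π[3]=2 (border 'bc')
j=4 s[j]='c': k: 2→0; π[4]=0 (border '')
j=5 s[j]='a': π[5]=0 (border '')
j=6 s[j]='a': π[6]=0 (border '')
j=7 s[j]='d': π[7]=0 (border '')
j=8 s[j]='d': π[8]=0 (border '')
j=9 s[j]='d': π[9]=0 (border '')
j=10 s[j]='d': π[10]=0 (border '')
j=11 s[j]='b': π[11]=1 (border 'b')
j=12 s[j]='a': k: 1→0; π[12]=0 (border '')
j=13 s[j]='b': π[13]=1 (border 'b')
j=14 s[j]='c': π[14]=2 (border 'bc')
j=15 s[j]='d': k: 2→0; π[15]=0 (border '')
j=16 s[j]='b': π[16]=1 (border 'b')
j=17 s[j]='a': k: 1→0; π[17]=0 (border '')
j=18 s[j]='b': π[18]=1 (border 'b')
j=19 s[j]='c': π[19]=2 (border 'bc')

[0, 0, 1, 2, 0, 0, 0, 0, 0, 0, 0, 1, 0, 1, 2, 0, 1, 0, 1, 2]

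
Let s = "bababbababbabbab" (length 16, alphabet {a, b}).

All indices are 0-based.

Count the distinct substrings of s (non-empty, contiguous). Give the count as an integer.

79

rank | idx | suffix
   0 |  14 | ab
   1 |   1 | ababbababbabbab
   2 |   6 | ababbabbab
   3 |  11 | abbab
   4 |   3 | abbababbabbab
   5 |   8 | abbabbab
   6 |  15 | b
   7 |  13 | bab
   8 |   0 | bababbababbabbab
   9 |   5 | bababbabbab
  10 |  10 | babbab
  11 |   2 | babbababbabbab
  12 |   7 | babbabbab
  13 |  12 | bbab
  14 |   4 | bbababbabbab
  15 |   9 | bbabbab

SA = [14, 1, 6, 11, 3, 8, 15, 13, 0, 5, 10, 2, 7, 12, 4, 9]
rank  pair      lcp
   1  s[14:],s[1:]  2  'ab'
   2  s[1:],s[6:]  7  'ababbab'
   3  s[6:],s[11:]  2  'ab'
   4  s[11:],s[3:]  5  'abbab'
   5  s[3:],s[8:]  5  'abbab'
   6  s[8:],s[15:]  0  ''
   7  s[15:],s[13:]  1  'b'
   8  s[13:],s[0:]  3  'bab'
   9  s[0:],s[5:]  8  'bababbab'
  10  s[5:],s[10:]  3  'bab'
  11  s[10:],s[2:]  6  'babbab'
  12  s[2:],s[7:]  6  'babbab'
  13  s[7:],s[12:]  1  'b'
  14  s[12:],s[4:]  4  'bbab'
  15  s[4:],s[9:]  4  'bbab'

n(n+1)/2 = 16·17/2 = 136
Σ LCP = 0 + 2 + 7 + 2 + 5 + 5 + 0 + 1 + 3 + 8 + 3 + 6 + 6 + 1 + 4 + 4 = 57
distinct = 136 − 57 = 79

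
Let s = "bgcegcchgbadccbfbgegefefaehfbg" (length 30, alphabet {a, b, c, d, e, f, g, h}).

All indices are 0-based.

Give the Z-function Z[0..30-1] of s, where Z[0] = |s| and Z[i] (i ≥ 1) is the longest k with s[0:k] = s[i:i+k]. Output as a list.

Z[0]=30
i=1: i≥r, start 0; Z[1]=0
i=2: i≥r, start 0; Z[2]=0
i=3: i≥r, start 0; Z[3]=0
i=4: i≥r, start 0; Z[4]=0
i=5: i≥r, start 0; Z[5]=0
i=6: i≥r, start 0; Z[6]=0
i=7: i≥r, start 0; Z[7]=0
i=8: i≥r, start 0; Z[8]=0
i=9: i≥r, start 0; Z[9]=1 grow→box=[9,10)
i=10: i≥r, start 0; Z[10]=0
i=11: i≥r, start 0; Z[11]=0
i=12: i≥r, start 0; Z[12]=0
i=13: i≥r, start 0; Z[13]=0
i=14: i≥r, start 0; Z[14]=1 grow→box=[14,15)
i=15: i≥r, start 0; Z[15]=0
i=16: i≥r, start 0; Z[16]=2 grow→box=[16,18)
i=17: min(r-i=1, Z[1]=0)=0; Z[17]=0
i=18: i≥r, start 0; Z[18]=0
i=19: i≥r, start 0; Z[19]=0
i=20: i≥r, start 0; Z[20]=0
i=21: i≥r, start 0; Z[21]=0
i=22: i≥r, start 0; Z[22]=0
i=23: i≥r, start 0; Z[23]=0
i=24: i≥r, start 0; Z[24]=0
i=25: i≥r, start 0; Z[25]=0
i=26: i≥r, start 0; Z[26]=0
i=27: i≥r, start 0; Z[27]=0
i=28: i≥r, start 0; Z[28]=2 grow→box=[28,30)
i=29: min(r-i=1, Z[1]=0)=0; Z[29]=0

[30, 0, 0, 0, 0, 0, 0, 0, 0, 1, 0, 0, 0, 0, 1, 0, 2, 0, 0, 0, 0, 0, 0, 0, 0, 0, 0, 0, 2, 0]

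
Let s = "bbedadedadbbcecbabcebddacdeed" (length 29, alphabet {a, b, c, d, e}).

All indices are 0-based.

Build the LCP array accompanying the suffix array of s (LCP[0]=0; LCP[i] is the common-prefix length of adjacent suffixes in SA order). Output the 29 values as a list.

[0, 1, 1, 2, 0, 1, 2, 1, 3, 1, 1, 0, 1, 1, 2, 0, 1, 2, 3, 1, 1, 1, 2, 0, 1, 1, 2, 4, 1]

rank→(start, suffix):
  0 → (16, 'abcebddacdeed')
  1 → (23, 'acdeed')
  2 → (8, 'adbbcecbabcebddacdeed')
  3 → (4, 'adedadbbcecbabcebddacdeed')
  4 → (15, 'babcebddacdeed')
  5 → (10, 'bbcecbabcebddacdeed')
  6 → (0, 'bbedadedadbbcecbabcebddacdeed')
  7 → (17, 'bcebddacdeed')
  8 → (11, 'bcecbabcebddacdeed')
  9 → (20, 'bddacdeed')
  10 → (1, 'bedadedadbbcecbabcebddacdeed')
  11 → (14, 'cbabcebddacdeed')
  12 → (24, 'cdeed')
  13 → (18, 'cebddacdeed')
  14 → (12, 'cecbabcebddacdeed')
  15 → (28, 'd')
  16 → (22, 'dacdeed')
  17 → (7, 'dadbbcecbabcebddacdeed')
  18 → (3, 'dadedadbbcecbabcebddacdeed')
  19 → (9, 'dbbcecbabcebddacdeed')
  20 → (21, 'ddacdeed')
  21 → (5, 'dedadbbcecbabcebddacdeed')
  22 → (25, 'deed')
  23 → (19, 'ebddacdeed')
  24 → (13, 'ecbabcebddacdeed')
  25 → (27, 'ed')
  26 → (6, 'edadbbcecbabcebddacdeed')
  27 → (2, 'edadedadbbcecbabcebddacdeed')
  28 → (26, 'eed')

SA = [16, 23, 8, 4, 15, 10, 0, 17, 11, 20, 1, 14, 24, 18, 12, 28, 22, 7, 3, 9, 21, 5, 25, 19, 13, 27, 6, 2, 26]
i: (SA[i-1],SA[i]) lcp shared
  1: (16,23) 1 'a'
  2: (23,8) 1 'a'
  3: (8,4) 2 'ad'
  4: (4,15) 0 ''
  5: (15,10) 1 'b'
  6: (10,0) 2 'bb'
  7: (0,17) 1 'b'
  8: (17,11) 3 'bce'
  9: (11,20) 1 'b'
  10: (20,1) 1 'b'
  11: (1,14) 0 ''
  12: (14,24) 1 'c'
  13: (24,18) 1 'c'
  14: (18,12) 2 'ce'
  15: (12,28) 0 ''
  16: (28,22) 1 'd'
  17: (22,7) 2 'da'
  18: (7,3) 3 'dad'
  19: (3,9) 1 'd'
  20: (9,21) 1 'd'
  21: (21,5) 1 'd'
  22: (5,25) 2 'de'
  23: (25,19) 0 ''
  24: (19,13) 1 'e'
  25: (13,27) 1 'e'
  26: (27,6) 2 'ed'
  27: (6,2) 4 'edad'
  28: (2,26) 1 'e'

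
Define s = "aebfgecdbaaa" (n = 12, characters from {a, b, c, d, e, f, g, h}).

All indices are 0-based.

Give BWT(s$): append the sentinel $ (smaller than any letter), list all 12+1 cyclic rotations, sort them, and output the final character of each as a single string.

aaab$deecagbf

rank  rotation       last
    0  $aebfgecdbaaa  a
    1  a$aebfgecdbaa  a
    2  aa$aebfgecdba  a
    3  aaa$aebfgecdb  b
    4  aebfgecdbaaa$  $
    5  baaa$aebfgecd  d
    6  bfgecdbaaa$ae  e
    7  cdbaaa$aebfge  e
    8  dbaaa$aebfgec  c
    9  ebfgecdbaaa$a  a
   10  ecdbaaa$aebfg  g
   11  fgecdbaaa$aeb  b
   12  gecdbaaa$aebf  f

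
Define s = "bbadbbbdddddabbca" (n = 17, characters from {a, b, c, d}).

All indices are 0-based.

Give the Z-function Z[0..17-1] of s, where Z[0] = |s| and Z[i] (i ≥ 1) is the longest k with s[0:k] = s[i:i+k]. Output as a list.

Z[0]=17
i=1: outside box; Z[1]=1 grow→box=[1,2)
i=2: outside box; Z[2]=0
i=3: outside box; Z[3]=0
i=4: outside box; Z[4]=2 grow→box=[4,6)
i=5: min(r-i=1, Z[1]=1)=1; Z[5]=2 grow→box=[5,7)
i=6: min(r-i=1, Z[1]=1)=1; Z[6]=1
i=7: outside box; Z[7]=0
i=8: outside box; Z[8]=0
i=9: outside box; Z[9]=0
i=10: outside box; Z[10]=0
i=11: outside box; Z[11]=0
i=12: outside box; Z[12]=0
i=13: outside box; Z[13]=2 grow→box=[13,15)
i=14: min(r-i=1, Z[1]=1)=1; Z[14]=1
i=15: outside box; Z[15]=0
i=16: outside box; Z[16]=0

[17, 1, 0, 0, 2, 2, 1, 0, 0, 0, 0, 0, 0, 2, 1, 0, 0]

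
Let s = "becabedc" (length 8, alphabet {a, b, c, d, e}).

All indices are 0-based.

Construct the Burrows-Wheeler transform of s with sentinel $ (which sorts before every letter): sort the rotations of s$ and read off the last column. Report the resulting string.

rank  rotation   last
    0  $becabedc  c
    1  abedc$bec  c
    2  becabedc$  $
    3  bedc$beca  a
    4  c$becabed  d
    5  cabedc$be  e
    6  dc$becabe  e
    7  ecabedc$b  b
    8  edc$becab  b

cc$adeebb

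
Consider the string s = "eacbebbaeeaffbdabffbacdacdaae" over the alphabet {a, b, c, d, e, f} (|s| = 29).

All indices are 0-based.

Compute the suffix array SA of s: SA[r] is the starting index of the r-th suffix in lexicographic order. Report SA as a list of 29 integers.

sorted suffixes:
  #0 SA[0]=26  'aae'
  #1 SA[1]=15  'abffbacdacdaae'
  #2 SA[2]=1  'acbebbaeeaffbdabffbacdacdaae'
  #3 SA[3]=23  'acdaae'
  #4 SA[4]=20  'acdacdaae'
  #5 SA[5]=27  'ae'
  #6 SA[6]=7  'aeeaffbdabffbacdacdaae'
  #7 SA[7]=10  'affbdabffbacdacdaae'
  #8 SA[8]=19  'bacdacdaae'
  #9 SA[9]=6  'baeeaffbdabffbacdacdaae'
  #10 SA[10]=5  'bbaeeaffbdabffbacdacdaae'
  #11 SA[11]=13  'bdabffbacdacdaae'
  #12 SA[12]=3  'bebbaeeaffbdabffbacdacdaae'
  #13 SA[13]=16  'bffbacdacdaae'
  #14 SA[14]=2  'cbebbaeeaffbdabffbacdacdaae'
  #15 SA[15]=24  'cdaae'
  #16 SA[16]=21  'cdacdaae'
  #17 SA[17]=25  'daae'
  #18 SA[18]=14  'dabffbacdacdaae'
  #19 SA[19]=22  'dacdaae'
  #20 SA[20]=28  'e'
  #21 SA[21]=0  'eacbebbaeeaffbdabffbacdacdaae'
  #22 SA[22]=9  'eaffbdabffbacdacdaae'
  #23 SA[23]=4  'ebbaeeaffbdabffbacdacdaae'
  #24 SA[24]=8  'eeaffbdabffbacdacdaae'
  #25 SA[25]=18  'fbacdacdaae'
  #26 SA[26]=12  'fbdabffbacdacdaae'
  #27 SA[27]=17  'ffbacdacdaae'
  #28 SA[28]=11  'ffbdabffbacdacdaae'

[26, 15, 1, 23, 20, 27, 7, 10, 19, 6, 5, 13, 3, 16, 2, 24, 21, 25, 14, 22, 28, 0, 9, 4, 8, 18, 12, 17, 11]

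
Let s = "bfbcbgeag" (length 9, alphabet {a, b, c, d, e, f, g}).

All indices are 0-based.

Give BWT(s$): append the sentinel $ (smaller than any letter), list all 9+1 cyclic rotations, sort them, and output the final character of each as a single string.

gef$cbgbab

rank  rotation    last
    0  $bfbcbgeag  g
    1  ag$bfbcbge  e
    2  bcbgeag$bf  f
    3  bfbcbgeag$  $
    4  bgeag$bfbc  c
    5  cbgeag$bfb  b
    6  eag$bfbcbg  g
    7  fbcbgeag$b  b
    8  g$bfbcbgea  a
    9  geag$bfbcb  b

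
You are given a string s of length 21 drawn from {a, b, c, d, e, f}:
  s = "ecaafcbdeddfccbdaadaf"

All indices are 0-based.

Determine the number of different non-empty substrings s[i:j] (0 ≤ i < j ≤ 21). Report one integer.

sorted suffixes:
  #0 SA[0]=16  'aadaf'
  #1 SA[1]=2  'aafcbdeddfccbdaadaf'
  #2 SA[2]=17  'adaf'
  #3 SA[3]=19  'af'
  #4 SA[4]=3  'afcbdeddfccbdaadaf'
  #5 SA[5]=14  'bdaadaf'
  #6 SA[6]=6  'bdeddfccbdaadaf'
  #7 SA[7]=1  'caafcbdeddfccbdaadaf'
  #8 SA[8]=13  'cbdaadaf'
  #9 SA[9]=5  'cbdeddfccbdaadaf'
  #10 SA[10]=12  'ccbdaadaf'
  #11 SA[11]=15  'daadaf'
  #12 SA[12]=18  'daf'
  #13 SA[13]=9  'ddfccbdaadaf'
  #14 SA[14]=7  'deddfccbdaadaf'
  #15 SA[15]=10  'dfccbdaadaf'
  #16 SA[16]=0  'ecaafcbdeddfccbdaadaf'
  #17 SA[17]=8  'eddfccbdaadaf'
  #18 SA[18]=20  'f'
  #19 SA[19]=4  'fcbdeddfccbdaadaf'
  #20 SA[20]=11  'fccbdaadaf'

SA = [16, 2, 17, 19, 3, 14, 6, 1, 13, 5, 12, 15, 18, 9, 7, 10, 0, 8, 20, 4, 11]
rank  pair      lcp
   1  s[16:],s[2:]  2  'aa'
   2  s[2:],s[17:]  1  'a'
   3  s[17:],s[19:]  1  'a'
   4  s[19:],s[3:]  2  'af'
   5  s[3:],s[14:]  0  ''
   6  s[14:],s[6:]  2  'bd'
   7  s[6:],s[1:]  0  ''
   8  s[1:],s[13:]  1  'c'
   9  s[13:],s[5:]  3  'cbd'
  10  s[5:],s[12:]  1  'c'
  11  s[12:],s[15:]  0  ''
  12  s[15:],s[18:]  2  'da'
  13  s[18:],s[9:]  1  'd'
  14  s[9:],s[7:]  1  'd'
  15  s[7:],s[10:]  1  'd'
  16  s[10:],s[0:]  0  ''
  17  s[0:],s[8:]  1  'e'
  18  s[8:],s[20:]  0  ''
  19  s[20:],s[4:]  1  'f'
  20  s[4:],s[11:]  2  'fc'

n(n+1)/2 = 21·22/2 = 231
Σ LCP = 0 + 2 + 1 + 1 + 2 + 0 + 2 + 0 + 1 + 3 + 1 + 0 + 2 + 1 + 1 + 1 + 0 + 1 + 0 + 1 + 2 = 22
distinct = 231 − 22 = 209

209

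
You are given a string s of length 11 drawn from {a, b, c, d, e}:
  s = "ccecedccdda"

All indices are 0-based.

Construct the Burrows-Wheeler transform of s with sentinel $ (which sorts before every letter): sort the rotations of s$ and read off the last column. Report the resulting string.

rank  rotation      last
    0  $ccecedccdda  a
    1  a$ccecedccdd  d
    2  ccdda$cceced  d
    3  ccecedccdda$  $
    4  cdda$ccecedc  c
    5  cecedccdda$c  c
    6  cedccdda$cce  e
    7  da$ccecedccd  d
    8  dccdda$ccece  e
    9  dda$ccecedcc  c
   10  ecedccdda$cc  c
   11  edccdda$ccec  c

add$ccedeccc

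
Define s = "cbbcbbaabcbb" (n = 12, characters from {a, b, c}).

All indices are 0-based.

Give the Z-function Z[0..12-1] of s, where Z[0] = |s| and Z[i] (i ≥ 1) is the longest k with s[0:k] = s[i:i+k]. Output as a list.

Z[0]=12
i=1: fresh scan; Z[1]=0
i=2: fresh scan; Z[2]=0
i=3: fresh scan; Z[3]=3 extend→box=[3,6)
i=4: min(r-i=2, Z[1]=0)=0; Z[4]=0
i=5: min(r-i=1, Z[2]=0)=0; Z[5]=0
i=6: fresh scan; Z[6]=0
i=7: fresh scan; Z[7]=0
i=8: fresh scan; Z[8]=0
i=9: fresh scan; Z[9]=3 extend→box=[9,12)
i=10: min(r-i=2, Z[1]=0)=0; Z[10]=0
i=11: min(r-i=1, Z[2]=0)=0; Z[11]=0

[12, 0, 0, 3, 0, 0, 0, 0, 0, 3, 0, 0]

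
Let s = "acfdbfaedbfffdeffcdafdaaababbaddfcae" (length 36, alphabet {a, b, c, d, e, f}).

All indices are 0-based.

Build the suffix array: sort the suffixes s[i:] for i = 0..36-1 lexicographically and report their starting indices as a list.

[22, 23, 24, 26, 0, 29, 34, 6, 19, 25, 28, 27, 4, 9, 33, 17, 1, 21, 18, 3, 8, 30, 13, 31, 35, 7, 14, 5, 32, 16, 20, 2, 12, 15, 11, 10]

sorted suffixes:
  #0 SA[0]=22  'aaababbaddfcae'
  #1 SA[1]=23  'aababbaddfcae'
  #2 SA[2]=24  'ababbaddfcae'
  #3 SA[3]=26  'abbaddfcae'
  #4 SA[4]=0  'acfdbfaedbfffdeffcdafdaaababbaddfcae'
  #5 SA[5]=29  'addfcae'
  #6 SA[6]=34  'ae'
  #7 SA[7]=6  'aedbfffdeffcdafdaaababbaddfcae'
  #8 SA[8]=19  'afdaaababbaddfcae'
  #9 SA[9]=25  'babbaddfcae'
  #10 SA[10]=28  'baddfcae'
  #11 SA[11]=27  'bbaddfcae'
  #12 SA[12]=4  'bfaedbfffdeffcdafdaaababbaddfcae'
  #13 SA[13]=9  'bfffdeffcdafdaaababbaddfcae'
  #14 SA[14]=33  'cae'
  #15 SA[15]=17  'cdafdaaababbaddfcae'
  #16 SA[16]=1  'cfdbfaedbfffdeffcdafdaaababbaddfcae'
  #17 SA[17]=21  'daaababbaddfcae'
  #18 SA[18]=18  'dafdaaababbaddfcae'
  #19 SA[19]=3  'dbfaedbfffdeffcdafdaaababbaddfcae'
  #20 SA[20]=8  'dbfffdeffcdafdaaababbaddfcae'
  #21 SA[21]=30  'ddfcae'
  #22 SA[22]=13  'deffcdafdaaababbaddfcae'
  #23 SA[23]=31  'dfcae'
  #24 SA[24]=35  'e'
  #25 SA[25]=7  'edbfffdeffcdafdaaababbaddfcae'
  #26 SA[26]=14  'effcdafdaaababbaddfcae'
  #27 SA[27]=5  'faedbfffdeffcdafdaaababbaddfcae'
  #28 SA[28]=32  'fcae'
  #29 SA[29]=16  'fcdafdaaababbaddfcae'
  #30 SA[30]=20  'fdaaababbaddfcae'
  #31 SA[31]=2  'fdbfaedbfffdeffcdafdaaababbaddfcae'
  #32 SA[32]=12  'fdeffcdafdaaababbaddfcae'
  #33 SA[33]=15  'ffcdafdaaababbaddfcae'
  #34 SA[34]=11  'ffdeffcdafdaaababbaddfcae'
  #35 SA[35]=10  'fffdeffcdafdaaababbaddfcae'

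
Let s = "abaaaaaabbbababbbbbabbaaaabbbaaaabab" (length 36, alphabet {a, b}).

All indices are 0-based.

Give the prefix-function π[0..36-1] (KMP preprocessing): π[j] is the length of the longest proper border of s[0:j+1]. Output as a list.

[0, 0, 1, 1, 1, 1, 1, 1, 2, 0, 0, 1, 2, 3, 2, 0, 0, 0, 0, 1, 2, 0, 1, 1, 1, 1, 2, 0, 0, 1, 1, 1, 1, 2, 3, 2]

π[0] = 0
j=1 s[j]='b': π[1]=0 (border '')
j=2 s[j]='a': π[2]=1 (border 'a')
j=3 s[j]='a': k: 1→0; π[3]=1 (border 'a')
j=4 s[j]='a': k: 1→0; π[4]=1 (border 'a')
j=5 s[j]='a': k: 1→0; π[5]=1 (border 'a')
j=6 s[j]='a': k: 1→0; π[6]=1 (border 'a')
j=7 s[j]='a': k: 1→0; π[7]=1 (border 'a')
j=8 s[j]='b': π[8]=2 (border 'ab')
j=9 s[j]='b': k: 2→0; π[9]=0 (border '')
j=10 s[j]='b': π[10]=0 (border '')
j=11 s[j]='a': π[11]=1 (border 'a')
j=12 s[j]='b': π[12]=2 (border 'ab')
j=13 s[j]='a': π[13]=3 (border 'aba')
j=14 s[j]='b': k: 3→1; π[14]=2 (border 'ab')
j=15 s[j]='b': k: 2→0; π[15]=0 (border '')
j=16 s[j]='b': π[16]=0 (border '')
j=17 s[j]='b': π[17]=0 (border '')
j=18 s[j]='b': π[18]=0 (border '')
j=19 s[j]='a': π[19]=1 (border 'a')
j=20 s[j]='b': π[20]=2 (border 'ab')
j=21 s[j]='b': k: 2→0; π[21]=0 (border '')
j=22 s[j]='a': π[22]=1 (border 'a')
j=23 s[j]='a': k: 1→0; π[23]=1 (border 'a')
j=24 s[j]='a': k: 1→0; π[24]=1 (border 'a')
j=25 s[j]='a': k: 1→0; π[25]=1 (border 'a')
j=26 s[j]='b': π[26]=2 (border 'ab')
j=27 s[j]='b': k: 2→0; π[27]=0 (border '')
j=28 s[j]='b': π[28]=0 (border '')
j=29 s[j]='a': π[29]=1 (border 'a')
j=30 s[j]='a': k: 1→0; π[30]=1 (border 'a')
j=31 s[j]='a': k: 1→0; π[31]=1 (border 'a')
j=32 s[j]='a': k: 1→0; π[32]=1 (border 'a')
j=33 s[j]='b': π[33]=2 (border 'ab')
j=34 s[j]='a': π[34]=3 (border 'aba')
j=35 s[j]='b': k: 3→1; π[35]=2 (border 'ab')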